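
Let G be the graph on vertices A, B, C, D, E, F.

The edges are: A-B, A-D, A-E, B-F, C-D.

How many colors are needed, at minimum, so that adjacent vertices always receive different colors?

2

B and F are adjacent, so at least 2 colors are needed.
2 colors suffice: color 1 → {A, C, F}; color 2 → {B, D, E}. Each edge has distinct colors on its endpoints.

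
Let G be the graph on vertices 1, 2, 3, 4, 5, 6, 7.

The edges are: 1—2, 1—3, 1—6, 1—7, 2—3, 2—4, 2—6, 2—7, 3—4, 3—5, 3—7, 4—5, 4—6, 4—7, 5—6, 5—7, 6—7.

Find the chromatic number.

4

1, 2, 6, 7 form a clique, so at least 4 colors are needed.
4 colors suffice: color red → {7}; color blue → {1, 4}; color green → {3, 6}; color yellow → {2, 5}. No two adjacent vertices share a color.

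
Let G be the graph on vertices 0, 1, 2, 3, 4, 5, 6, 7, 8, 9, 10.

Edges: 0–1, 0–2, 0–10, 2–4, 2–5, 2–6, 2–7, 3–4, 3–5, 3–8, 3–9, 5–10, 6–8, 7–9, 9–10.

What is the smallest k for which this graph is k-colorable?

3

The cycle 9-10-0-2-7-9 has odd length 5, so it cannot be 2-colored; at least 3 colors are needed.
3 colors suffice: color red → {1, 2, 3, 10}; color blue → {0, 4, 5, 6, 9}; color green → {7, 8}. Every edge joins two different colors.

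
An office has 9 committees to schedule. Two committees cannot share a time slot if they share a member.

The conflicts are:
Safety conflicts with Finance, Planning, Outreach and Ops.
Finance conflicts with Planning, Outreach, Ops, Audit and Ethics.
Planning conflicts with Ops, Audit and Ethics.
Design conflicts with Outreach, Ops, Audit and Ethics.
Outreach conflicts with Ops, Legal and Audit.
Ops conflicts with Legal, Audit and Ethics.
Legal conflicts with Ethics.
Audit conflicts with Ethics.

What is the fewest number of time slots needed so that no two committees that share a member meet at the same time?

5

Finance, Planning, Ops, Audit, Ethics all conflict with each other, so at least 5 time slots are needed.
Using 5 time slots: Safety=3, Finance=4, Planning=5, Design=4, Outreach=2, Ops=1, Legal=3, Audit=3, Ethics=2. Each listed conflict is separated.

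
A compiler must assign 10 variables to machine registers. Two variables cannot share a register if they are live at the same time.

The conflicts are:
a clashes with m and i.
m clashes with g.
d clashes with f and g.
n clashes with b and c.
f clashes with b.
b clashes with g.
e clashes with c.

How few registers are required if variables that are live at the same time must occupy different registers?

a and m conflict, so at least 2 registers are needed.
2 registers suffice: a=1, m=2, d=2, i=2, n=1, f=1, b=2, e=1, c=2, g=1. Each listed conflict is separated.

2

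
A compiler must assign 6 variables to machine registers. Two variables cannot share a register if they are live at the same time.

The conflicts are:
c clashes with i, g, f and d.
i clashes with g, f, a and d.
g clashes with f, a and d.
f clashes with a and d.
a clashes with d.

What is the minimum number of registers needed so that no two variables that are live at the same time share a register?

i, g, f, a, d all conflict with each other, so at least 5 registers are needed.
Using 5 registers: c=5, i=3, g=2, f=4, a=5, d=1. Each listed conflict is separated.

5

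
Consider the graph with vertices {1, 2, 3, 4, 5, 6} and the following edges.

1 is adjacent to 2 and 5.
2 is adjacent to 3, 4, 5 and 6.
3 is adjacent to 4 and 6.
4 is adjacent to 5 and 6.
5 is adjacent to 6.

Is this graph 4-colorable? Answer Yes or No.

Yes

The chromatic number is 4. 2, 3, 4, 6 are pairwise adjacent (a clique of size 4), so at least 4 colors are needed.
4 colors suffice: color a → {2}; color b → {1, 4}; color c → {3, 5}; color d → {6}.
That is already a proper 4-coloring.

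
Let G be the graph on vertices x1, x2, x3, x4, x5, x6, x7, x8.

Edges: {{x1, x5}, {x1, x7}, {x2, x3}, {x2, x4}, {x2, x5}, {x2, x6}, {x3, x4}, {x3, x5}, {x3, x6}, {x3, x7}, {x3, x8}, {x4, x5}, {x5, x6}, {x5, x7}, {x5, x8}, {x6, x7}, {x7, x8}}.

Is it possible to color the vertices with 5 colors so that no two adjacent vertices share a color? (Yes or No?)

Yes

The chromatic number is 4. x3, x5, x6, x7 form a clique, so at least 4 colors are needed.
4 colors suffice: x1=B, x2=G, x3=B, x4=Y, x5=R, x6=Y, x7=G, x8=Y.
Since 5 ≥ 4, a proper 5-coloring certainly exists.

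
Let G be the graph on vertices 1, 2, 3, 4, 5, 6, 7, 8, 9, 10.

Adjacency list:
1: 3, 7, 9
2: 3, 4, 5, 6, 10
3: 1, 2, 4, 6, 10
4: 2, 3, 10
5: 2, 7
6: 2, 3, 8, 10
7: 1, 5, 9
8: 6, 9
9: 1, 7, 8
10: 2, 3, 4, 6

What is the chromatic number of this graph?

2, 3, 6, 10 form a clique, so at least 4 colors are needed.
4 colors suffice: 1=blue, 2=blue, 3=red, 4=green, 5=green, 6=green, 7=red, 8=red, 9=green, 10=yellow. Each edge has distinct colors on its endpoints.

4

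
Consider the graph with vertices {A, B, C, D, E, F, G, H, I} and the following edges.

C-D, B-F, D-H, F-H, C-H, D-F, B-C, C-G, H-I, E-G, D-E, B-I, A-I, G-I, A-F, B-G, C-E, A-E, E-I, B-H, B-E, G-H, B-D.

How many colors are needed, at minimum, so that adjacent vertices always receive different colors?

4

B, D, F, H are mutually adjacent (a clique of size 4), so at least 4 colors are needed.
4 colors suffice: color 1 → {A, B}; color 2 → {E, H}; color 3 → {C, F, I}; color 4 → {D, G}. No two adjacent vertices share a color.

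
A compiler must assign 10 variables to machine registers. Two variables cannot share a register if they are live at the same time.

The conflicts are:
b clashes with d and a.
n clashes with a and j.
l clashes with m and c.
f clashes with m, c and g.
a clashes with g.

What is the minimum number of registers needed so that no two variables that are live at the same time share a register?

2

n and a conflict, so at least 2 registers are needed.
2 registers suffice: register 1 → {d, l, f, a, j}; register 2 → {b, n, m, c, g}. No two conflicting variables share a register.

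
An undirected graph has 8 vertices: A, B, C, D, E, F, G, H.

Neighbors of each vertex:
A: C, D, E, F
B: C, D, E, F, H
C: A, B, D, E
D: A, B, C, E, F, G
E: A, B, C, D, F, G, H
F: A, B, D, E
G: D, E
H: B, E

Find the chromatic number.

4

A, C, D, E form a clique, so at least 4 colors are needed.
One proper 4-coloring: A=3, B=3, C=4, D=2, E=1, F=4, G=3, H=2. Every edge joins two different colors.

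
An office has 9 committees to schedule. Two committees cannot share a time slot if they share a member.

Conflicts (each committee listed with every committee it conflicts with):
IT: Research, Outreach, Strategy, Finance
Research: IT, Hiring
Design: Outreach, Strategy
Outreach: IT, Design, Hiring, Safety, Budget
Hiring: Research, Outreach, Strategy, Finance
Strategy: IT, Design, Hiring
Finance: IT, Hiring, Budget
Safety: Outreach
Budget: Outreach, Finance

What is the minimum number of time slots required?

Design and Strategy conflict, so at least 2 time slots are needed.
2 time slots suffice: time slot 1 → {Research, Outreach, Strategy, Finance}; time slot 2 → {IT, Design, Hiring, Safety, Budget}. Every pair that conflicts lands in different time slots.

2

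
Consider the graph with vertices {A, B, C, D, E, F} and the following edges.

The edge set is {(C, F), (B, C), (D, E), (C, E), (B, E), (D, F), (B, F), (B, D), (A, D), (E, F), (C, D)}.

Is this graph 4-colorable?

No

B, C, D, E, F are mutually adjacent (a clique of size 5), so at least 5 colors are needed.
So 4 colors are not enough.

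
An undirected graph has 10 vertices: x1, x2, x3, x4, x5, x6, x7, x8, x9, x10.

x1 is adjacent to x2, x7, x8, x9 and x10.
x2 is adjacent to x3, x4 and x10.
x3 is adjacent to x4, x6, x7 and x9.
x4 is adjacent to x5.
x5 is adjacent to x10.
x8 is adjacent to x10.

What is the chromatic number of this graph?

3

x2, x3, x4 form a triangle, so at least 3 colors are needed.
A valid assignment using 3 colors: x1=1, x2=2, x3=1, x4=3, x5=1, x6=2, x7=2, x8=2, x9=2, x10=3. No two adjacent vertices share a color.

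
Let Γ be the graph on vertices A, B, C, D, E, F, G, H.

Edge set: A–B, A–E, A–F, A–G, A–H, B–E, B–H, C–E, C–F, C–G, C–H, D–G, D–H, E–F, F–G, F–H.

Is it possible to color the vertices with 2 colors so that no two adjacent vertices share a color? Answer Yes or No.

No

A, B, E are pairwise adjacent, so at least 3 colors are needed.
So 2 colors are not enough.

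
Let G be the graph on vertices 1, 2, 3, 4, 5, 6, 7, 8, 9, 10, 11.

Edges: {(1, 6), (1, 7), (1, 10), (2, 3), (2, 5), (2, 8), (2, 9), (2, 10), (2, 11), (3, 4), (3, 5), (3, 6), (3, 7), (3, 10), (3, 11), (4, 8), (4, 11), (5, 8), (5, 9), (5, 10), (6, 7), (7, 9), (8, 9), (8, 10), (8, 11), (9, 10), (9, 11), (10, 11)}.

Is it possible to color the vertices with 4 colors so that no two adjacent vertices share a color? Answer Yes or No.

No

2, 5, 8, 9, 10 are mutually adjacent (a clique of size 5), so at least 5 colors are needed.
So 4 colors are not enough.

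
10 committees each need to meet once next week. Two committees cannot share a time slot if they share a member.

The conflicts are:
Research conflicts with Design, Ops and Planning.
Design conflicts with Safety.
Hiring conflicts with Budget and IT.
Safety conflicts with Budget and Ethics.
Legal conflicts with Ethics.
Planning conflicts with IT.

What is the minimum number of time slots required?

3

The cycle Budget-Hiring-IT-Planning-Research-Design-Safety-Budget has odd length 7, so it cannot be 2-colored; at least 3 time slots are needed.
A valid assignment using 3 time slots: Research=1, Design=2, Hiring=1, Ops=2, Safety=1, Legal=1, Budget=2, Ethics=2, Planning=2, IT=3. No two conflicting committees share a time slot.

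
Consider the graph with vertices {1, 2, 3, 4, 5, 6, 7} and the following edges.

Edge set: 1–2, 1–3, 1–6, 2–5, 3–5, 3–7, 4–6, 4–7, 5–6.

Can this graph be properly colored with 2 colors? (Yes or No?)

The cycle 6-4-7-3-1-6 has odd length 5, so it cannot be 2-colored; at least 3 colors are needed.
So 2 colors are not enough.

No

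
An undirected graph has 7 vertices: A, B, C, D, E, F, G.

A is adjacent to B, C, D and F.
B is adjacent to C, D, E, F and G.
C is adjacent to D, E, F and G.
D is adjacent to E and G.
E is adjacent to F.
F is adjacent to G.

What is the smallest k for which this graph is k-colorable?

4

A, B, C, D are mutually adjacent (a clique of size 4), so at least 4 colors are needed.
One proper 4-coloring: A=4, B=1, C=2, D=3, E=4, F=3, G=4. No two adjacent vertices share a color.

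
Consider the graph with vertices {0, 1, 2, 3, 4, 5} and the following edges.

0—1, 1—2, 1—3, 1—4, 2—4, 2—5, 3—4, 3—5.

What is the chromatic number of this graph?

3

1, 2, 4 are mutually adjacent, so at least 3 colors are needed.
3 colors suffice: color a → {1, 5}; color b → {0, 2, 3}; color c → {4}. Every edge joins two different colors.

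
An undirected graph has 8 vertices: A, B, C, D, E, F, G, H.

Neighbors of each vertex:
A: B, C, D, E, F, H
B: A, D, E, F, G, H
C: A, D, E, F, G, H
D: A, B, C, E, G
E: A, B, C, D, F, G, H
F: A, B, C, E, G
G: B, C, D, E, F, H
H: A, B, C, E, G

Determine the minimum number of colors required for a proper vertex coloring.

A, C, D, E form a clique, so at least 4 colors are needed.
A valid assignment using 4 colors: A=blue, B=green, C=green, D=yellow, E=red, F=yellow, G=blue, H=yellow. Each edge has distinct colors on its endpoints.

4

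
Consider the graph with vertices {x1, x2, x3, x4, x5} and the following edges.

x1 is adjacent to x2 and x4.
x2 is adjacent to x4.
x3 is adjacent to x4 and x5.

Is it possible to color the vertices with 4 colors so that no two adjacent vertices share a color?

The chromatic number is 3. x1, x2, x4 are mutually adjacent, so at least 3 colors are needed.
A valid assignment using 3 colors: x1=3, x2=2, x3=2, x4=1, x5=1.
Since 4 ≥ 3, a proper 4-coloring certainly exists.

Yes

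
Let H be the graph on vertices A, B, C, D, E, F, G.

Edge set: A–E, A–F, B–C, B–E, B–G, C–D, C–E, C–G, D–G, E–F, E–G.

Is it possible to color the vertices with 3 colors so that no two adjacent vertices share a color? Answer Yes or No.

B, C, E, G are mutually adjacent (a clique of size 4), so at least 4 colors are needed.
So 3 colors are not enough.

No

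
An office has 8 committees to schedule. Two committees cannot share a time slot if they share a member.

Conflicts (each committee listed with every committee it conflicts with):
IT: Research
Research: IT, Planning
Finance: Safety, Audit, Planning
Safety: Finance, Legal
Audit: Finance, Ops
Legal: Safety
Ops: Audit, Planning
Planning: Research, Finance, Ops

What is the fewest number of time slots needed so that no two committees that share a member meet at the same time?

2

Finance and Safety conflict, so at least 2 time slots are needed.
2 time slots suffice: time slot 1 → {Research, Finance, Legal, Ops}; time slot 2 → {IT, Safety, Audit, Planning}. No two conflicting committees share a time slot.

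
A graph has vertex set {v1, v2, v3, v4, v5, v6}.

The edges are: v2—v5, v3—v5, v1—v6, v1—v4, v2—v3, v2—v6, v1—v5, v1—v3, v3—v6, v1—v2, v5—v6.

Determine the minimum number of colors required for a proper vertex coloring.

v1, v2, v3, v5, v6 form a clique, so at least 5 colors are needed.
A valid assignment using 5 colors: v1=1, v2=4, v3=5, v4=2, v5=2, v6=3. Each edge has distinct colors on its endpoints.

5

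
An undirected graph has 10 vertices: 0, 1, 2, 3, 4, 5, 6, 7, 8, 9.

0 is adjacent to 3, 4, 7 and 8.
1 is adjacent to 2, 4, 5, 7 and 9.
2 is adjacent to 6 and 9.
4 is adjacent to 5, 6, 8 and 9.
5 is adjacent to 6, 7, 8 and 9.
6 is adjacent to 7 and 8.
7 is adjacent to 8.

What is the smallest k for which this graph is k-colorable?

4

5, 6, 7, 8 are mutually adjacent (a clique of size 4), so at least 4 colors are needed.
A valid assignment using 4 colors: 0=blue, 1=green, 2=red, 3=red, 4=red, 5=blue, 6=yellow, 7=red, 8=green, 9=yellow. No two adjacent vertices share a color.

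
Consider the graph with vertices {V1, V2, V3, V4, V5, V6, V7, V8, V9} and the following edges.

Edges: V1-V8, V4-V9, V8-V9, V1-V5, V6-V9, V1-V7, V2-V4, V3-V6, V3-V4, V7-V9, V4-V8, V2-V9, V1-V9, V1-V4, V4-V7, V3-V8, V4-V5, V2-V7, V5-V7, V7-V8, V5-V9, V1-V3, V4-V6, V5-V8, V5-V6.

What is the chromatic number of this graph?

6

V1, V4, V5, V7, V8, V9 form a clique, so at least 6 colors are needed.
A valid assignment using 6 colors: V1=3, V2=3, V3=2, V4=1, V5=5, V6=3, V7=4, V8=6, V9=2. Each edge has distinct colors on its endpoints.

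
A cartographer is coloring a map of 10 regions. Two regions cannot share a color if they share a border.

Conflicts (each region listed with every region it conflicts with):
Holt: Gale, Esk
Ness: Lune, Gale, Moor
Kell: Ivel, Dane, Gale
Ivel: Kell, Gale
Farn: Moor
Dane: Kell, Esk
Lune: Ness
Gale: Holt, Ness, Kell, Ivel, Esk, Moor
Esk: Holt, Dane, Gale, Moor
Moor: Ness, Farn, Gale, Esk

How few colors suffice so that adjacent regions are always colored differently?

3

Holt, Gale, Esk all conflict with each other, so at least 3 colors are needed.
3 colors suffice: Holt=3, Ness=2, Kell=2, Ivel=3, Farn=1, Dane=1, Lune=1, Gale=1, Esk=2, Moor=3. No two conflicting regions share a color.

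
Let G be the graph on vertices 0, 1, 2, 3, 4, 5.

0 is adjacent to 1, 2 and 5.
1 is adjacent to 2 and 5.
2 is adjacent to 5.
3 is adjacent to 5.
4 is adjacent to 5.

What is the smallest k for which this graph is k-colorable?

0, 1, 2, 5 are mutually adjacent (a clique of size 4), so at least 4 colors are needed.
One proper 4-coloring: 0=c, 1=d, 2=b, 3=b, 4=b, 5=a. Each edge has distinct colors on its endpoints.

4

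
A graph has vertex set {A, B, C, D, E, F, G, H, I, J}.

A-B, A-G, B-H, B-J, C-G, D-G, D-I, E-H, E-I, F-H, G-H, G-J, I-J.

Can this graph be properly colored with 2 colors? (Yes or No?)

The cycle H-G-J-I-E-H has odd length 5, so it cannot be 2-colored; at least 3 colors are needed.
So 2 colors are not enough.

No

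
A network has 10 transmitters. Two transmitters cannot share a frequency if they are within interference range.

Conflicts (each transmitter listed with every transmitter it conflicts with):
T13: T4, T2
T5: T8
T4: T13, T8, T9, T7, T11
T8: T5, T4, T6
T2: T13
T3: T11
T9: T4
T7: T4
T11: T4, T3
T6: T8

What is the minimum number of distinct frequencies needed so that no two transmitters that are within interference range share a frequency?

T4 and T9 conflict, so at least 2 frequencies are needed.
Using 2 frequencies: T13=2, T5=1, T4=1, T8=2, T2=1, T3=1, T9=2, T7=2, T11=2, T6=1. Each listed conflict is separated.

2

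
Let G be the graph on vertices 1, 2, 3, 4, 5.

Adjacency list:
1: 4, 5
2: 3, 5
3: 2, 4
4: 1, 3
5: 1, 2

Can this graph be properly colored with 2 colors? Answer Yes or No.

No

The cycle 1-4-3-2-5-1 has odd length 5, so it cannot be 2-colored; at least 3 colors are needed.
So 2 colors are not enough.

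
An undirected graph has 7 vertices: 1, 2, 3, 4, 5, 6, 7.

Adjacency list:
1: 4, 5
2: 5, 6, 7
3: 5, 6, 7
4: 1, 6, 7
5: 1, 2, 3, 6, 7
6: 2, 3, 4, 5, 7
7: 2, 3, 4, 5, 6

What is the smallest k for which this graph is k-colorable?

3, 5, 6, 7 form a clique, so at least 4 colors are needed.
4 colors suffice: color red → {1, 7}; color blue → {6}; color green → {4, 5}; color yellow → {2, 3}. No two adjacent vertices share a color.

4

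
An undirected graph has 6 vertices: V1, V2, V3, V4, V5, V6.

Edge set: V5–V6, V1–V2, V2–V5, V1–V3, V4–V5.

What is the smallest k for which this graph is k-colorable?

V1 and V3 are adjacent, so at least 2 colors are needed.
One proper 2-coloring: V1=1, V2=2, V3=2, V4=2, V5=1, V6=2. Each edge has distinct colors on its endpoints.

2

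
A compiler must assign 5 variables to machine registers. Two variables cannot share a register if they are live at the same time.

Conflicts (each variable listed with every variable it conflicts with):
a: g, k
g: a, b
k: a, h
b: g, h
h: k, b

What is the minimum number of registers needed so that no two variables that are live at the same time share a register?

3

The cycle b-h-k-a-g-b has odd length 5, so it cannot be 2-colored; at least 3 registers are needed.
3 registers suffice: a=3, g=2, k=1, b=1, h=2. Every pair that conflicts lands in different registers.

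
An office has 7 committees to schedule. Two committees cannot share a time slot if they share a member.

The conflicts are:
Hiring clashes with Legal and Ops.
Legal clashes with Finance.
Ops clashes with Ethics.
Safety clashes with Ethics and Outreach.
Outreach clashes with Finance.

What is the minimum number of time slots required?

3

The cycle Ops-Ethics-Safety-Outreach-Finance-Legal-Hiring-Ops has odd length 7, so it cannot be 2-colored; at least 3 time slots are needed.
3 time slots suffice: Hiring=1, Legal=2, Ops=2, Safety=2, Ethics=1, Outreach=1, Finance=3. No two conflicting committees share a time slot.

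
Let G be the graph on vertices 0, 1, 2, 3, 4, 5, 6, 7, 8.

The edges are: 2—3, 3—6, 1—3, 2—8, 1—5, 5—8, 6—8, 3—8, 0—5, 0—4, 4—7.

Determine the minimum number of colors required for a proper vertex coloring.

3

3, 6, 8 form a triangle, so at least 3 colors are needed.
3 colors suffice: 0=c, 1=a, 2=c, 3=b, 4=a, 5=b, 6=c, 7=b, 8=a. No two adjacent vertices share a color.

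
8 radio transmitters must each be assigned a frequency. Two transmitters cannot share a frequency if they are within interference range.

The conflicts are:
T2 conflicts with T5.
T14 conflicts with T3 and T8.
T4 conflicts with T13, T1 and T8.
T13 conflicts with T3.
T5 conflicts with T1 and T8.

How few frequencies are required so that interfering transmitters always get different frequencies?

3

The cycle T13-T3-T14-T8-T4-T13 has odd length 5, so it cannot be 2-colored; at least 3 frequencies are needed.
3 frequencies suffice: frequency 1 → {T14, T4, T5}; frequency 2 → {T2, T13, T1, T8}; frequency 3 → {T3}. Each listed conflict is separated.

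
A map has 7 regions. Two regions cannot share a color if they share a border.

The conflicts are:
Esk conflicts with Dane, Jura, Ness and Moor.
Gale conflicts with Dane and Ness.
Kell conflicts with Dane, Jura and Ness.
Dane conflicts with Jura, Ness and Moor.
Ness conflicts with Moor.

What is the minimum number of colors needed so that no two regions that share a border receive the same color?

4

Esk, Dane, Ness, Moor pairwise conflict, so at least 4 colors are needed.
One proper 4-coloring: Esk=3, Gale=3, Kell=3, Dane=1, Jura=2, Ness=2, Moor=4. Each listed conflict is separated.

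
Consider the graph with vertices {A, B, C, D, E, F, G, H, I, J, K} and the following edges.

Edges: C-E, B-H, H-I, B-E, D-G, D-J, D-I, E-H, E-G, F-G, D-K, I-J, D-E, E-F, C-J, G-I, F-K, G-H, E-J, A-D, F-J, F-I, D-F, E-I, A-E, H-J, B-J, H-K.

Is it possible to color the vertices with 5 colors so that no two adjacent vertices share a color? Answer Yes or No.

The chromatic number is 5. D, E, F, I, J form a clique, so at least 5 colors are needed.
5 colors suffice: color 1 → {E, K}; color 2 → {C, D, H}; color 3 → {A, G, J}; color 4 → {B, F}; color 5 → {I}.
That is already a proper 5-coloring.

Yes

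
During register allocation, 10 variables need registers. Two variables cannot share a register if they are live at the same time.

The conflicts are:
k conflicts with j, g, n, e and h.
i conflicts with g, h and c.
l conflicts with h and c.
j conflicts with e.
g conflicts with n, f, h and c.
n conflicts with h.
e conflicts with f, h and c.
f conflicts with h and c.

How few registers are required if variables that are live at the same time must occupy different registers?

k, g, n, h pairwise conflict, so at least 4 registers are needed.
A valid assignment using 4 registers: k=3, i=3, l=2, j=1, g=2, n=4, e=2, f=3, h=1, c=1. Every pair that conflicts lands in different registers.

4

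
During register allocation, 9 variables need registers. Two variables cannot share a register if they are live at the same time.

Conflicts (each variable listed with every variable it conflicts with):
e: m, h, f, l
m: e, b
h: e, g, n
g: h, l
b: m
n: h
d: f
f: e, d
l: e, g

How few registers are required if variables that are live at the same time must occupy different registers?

e and f conflict, so at least 2 registers are needed.
2 registers suffice: e=1, m=2, h=2, g=1, b=1, n=1, d=1, f=2, l=2. No two conflicting variables share a register.

2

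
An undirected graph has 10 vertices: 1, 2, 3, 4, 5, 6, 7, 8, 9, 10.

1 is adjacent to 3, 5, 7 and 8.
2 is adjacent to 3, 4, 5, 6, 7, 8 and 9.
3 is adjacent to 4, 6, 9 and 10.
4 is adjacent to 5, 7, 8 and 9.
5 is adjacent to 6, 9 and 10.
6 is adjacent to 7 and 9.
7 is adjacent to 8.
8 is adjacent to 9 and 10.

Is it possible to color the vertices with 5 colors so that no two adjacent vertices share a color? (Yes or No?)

Yes

The chromatic number is 4. 2, 5, 6, 9 are mutually adjacent (a clique of size 4), so at least 4 colors are needed.
4 colors suffice: 1=a, 2=a, 3=b, 4=d, 5=b, 6=d, 7=c, 8=b, 9=c, 10=a.
Since 5 ≥ 4, a proper 5-coloring certainly exists.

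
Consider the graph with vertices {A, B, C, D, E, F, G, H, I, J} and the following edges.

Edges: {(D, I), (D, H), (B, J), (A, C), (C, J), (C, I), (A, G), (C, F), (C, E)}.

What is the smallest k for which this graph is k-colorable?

2

C and E are adjacent, so at least 2 colors are needed.
2 colors suffice: color 1 → {B, C, D, G}; color 2 → {A, E, F, H, I, J}. Each edge has distinct colors on its endpoints.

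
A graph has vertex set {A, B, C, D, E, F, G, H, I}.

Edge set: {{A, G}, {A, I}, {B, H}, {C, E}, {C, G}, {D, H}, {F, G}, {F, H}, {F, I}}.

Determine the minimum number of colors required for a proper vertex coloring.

2

C and E are adjacent, so at least 2 colors are needed.
2 colors suffice: color red → {E, G, H, I}; color blue → {A, B, C, D, F}. Each edge has distinct colors on its endpoints.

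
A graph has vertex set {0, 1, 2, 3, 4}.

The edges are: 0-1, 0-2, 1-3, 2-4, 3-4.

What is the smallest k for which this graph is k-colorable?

3

The cycle 1-3-4-2-0-1 has odd length 5, so it cannot be 2-colored; at least 3 colors are needed.
One proper 3-coloring: 0=red, 1=green, 2=blue, 3=blue, 4=red. No two adjacent vertices share a color.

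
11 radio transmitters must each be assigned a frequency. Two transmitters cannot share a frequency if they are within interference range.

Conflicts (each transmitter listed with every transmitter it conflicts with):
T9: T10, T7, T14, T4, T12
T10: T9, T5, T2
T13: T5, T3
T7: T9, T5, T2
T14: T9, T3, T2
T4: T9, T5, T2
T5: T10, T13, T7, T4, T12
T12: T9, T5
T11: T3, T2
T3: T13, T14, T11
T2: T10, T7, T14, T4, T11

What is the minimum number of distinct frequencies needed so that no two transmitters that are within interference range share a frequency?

2

T11 and T3 conflict, so at least 2 frequencies are needed.
2 frequencies suffice: frequency 1 → {T9, T5, T3, T2}; frequency 2 → {T10, T13, T7, T14, T4, T12, T11}. Every pair that conflicts lands in different frequencies.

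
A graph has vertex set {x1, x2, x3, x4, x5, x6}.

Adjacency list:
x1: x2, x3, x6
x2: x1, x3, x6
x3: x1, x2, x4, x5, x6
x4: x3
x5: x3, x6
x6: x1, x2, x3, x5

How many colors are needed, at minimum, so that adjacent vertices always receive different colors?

4

x1, x2, x3, x6 are mutually adjacent (a clique of size 4), so at least 4 colors are needed.
4 colors suffice: color 1 → {x3}; color 2 → {x4, x6}; color 3 → {x1, x5}; color 4 → {x2}. Each edge has distinct colors on its endpoints.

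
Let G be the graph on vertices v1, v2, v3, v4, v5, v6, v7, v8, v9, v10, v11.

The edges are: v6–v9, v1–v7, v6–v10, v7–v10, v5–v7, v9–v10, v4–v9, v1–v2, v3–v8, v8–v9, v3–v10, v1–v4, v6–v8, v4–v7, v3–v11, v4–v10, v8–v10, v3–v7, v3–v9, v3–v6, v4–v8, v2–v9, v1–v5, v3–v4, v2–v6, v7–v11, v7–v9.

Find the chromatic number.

5

v3, v4, v7, v9, v10 are mutually adjacent (a clique of size 5), so at least 5 colors are needed.
One proper 5-coloring: v1=blue, v2=red, v3=green, v4=purple, v5=green, v6=purple, v7=red, v8=red, v9=blue, v10=yellow, v11=blue. Every edge joins two different colors.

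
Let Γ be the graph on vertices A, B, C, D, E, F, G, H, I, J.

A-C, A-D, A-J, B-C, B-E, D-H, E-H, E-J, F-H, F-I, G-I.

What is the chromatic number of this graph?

The cycle J-E-B-C-A-J has odd length 5, so it cannot be 2-colored; at least 3 colors are needed.
3 colors suffice: color 1 → {A, E, F, G}; color 2 → {B, H, I, J}; color 3 → {C, D}. Each edge has distinct colors on its endpoints.

3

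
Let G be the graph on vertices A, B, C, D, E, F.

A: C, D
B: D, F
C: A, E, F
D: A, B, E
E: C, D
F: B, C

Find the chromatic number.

The cycle B-F-C-E-D-B has odd length 5, so it cannot be 2-colored; at least 3 colors are needed.
A valid assignment using 3 colors: A=blue, B=green, C=red, D=red, E=blue, F=blue. No two adjacent vertices share a color.

3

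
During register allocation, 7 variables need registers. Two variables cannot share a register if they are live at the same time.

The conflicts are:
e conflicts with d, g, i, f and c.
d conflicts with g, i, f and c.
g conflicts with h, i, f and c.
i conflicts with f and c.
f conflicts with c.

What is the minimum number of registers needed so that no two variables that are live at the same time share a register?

e, d, g, i, f, c all conflict with each other, so at least 6 registers are needed.
6 registers suffice: register 1 → {g}; register 2 → {d, h}; register 3 → {f}; register 4 → {e}; register 5 → {i}; register 6 → {c}. Every pair that conflicts lands in different registers.

6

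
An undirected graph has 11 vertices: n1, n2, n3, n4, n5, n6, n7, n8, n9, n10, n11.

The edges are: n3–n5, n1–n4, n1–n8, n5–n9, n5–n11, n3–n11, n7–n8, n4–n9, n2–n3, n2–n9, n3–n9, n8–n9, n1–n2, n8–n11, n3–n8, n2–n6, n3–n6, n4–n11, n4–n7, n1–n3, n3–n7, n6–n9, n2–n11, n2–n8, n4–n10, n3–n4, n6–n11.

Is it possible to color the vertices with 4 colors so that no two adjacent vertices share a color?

The chromatic number is 4. n2, n3, n8, n9 form a clique, so at least 4 colors are needed.
4 colors suffice: color R → {n3, n10}; color B → {n4, n5, n6, n8}; color G → {n1, n7, n9, n11}; color Y → {n2}.
That is already a proper 4-coloring.

Yes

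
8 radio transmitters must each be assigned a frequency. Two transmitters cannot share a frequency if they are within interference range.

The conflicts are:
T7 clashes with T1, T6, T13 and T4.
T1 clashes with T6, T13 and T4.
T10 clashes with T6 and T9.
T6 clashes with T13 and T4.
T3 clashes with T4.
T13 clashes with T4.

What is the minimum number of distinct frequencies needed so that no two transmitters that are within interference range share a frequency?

T7, T1, T6, T13, T4 are mutually in conflict, so at least 5 frequencies are needed.
5 frequencies suffice: frequency 1 → {T10, T4}; frequency 2 → {T6, T3, T9}; frequency 3 → {T1}; frequency 4 → {T7}; frequency 5 → {T13}. Every pair that conflicts lands in different frequencies.

5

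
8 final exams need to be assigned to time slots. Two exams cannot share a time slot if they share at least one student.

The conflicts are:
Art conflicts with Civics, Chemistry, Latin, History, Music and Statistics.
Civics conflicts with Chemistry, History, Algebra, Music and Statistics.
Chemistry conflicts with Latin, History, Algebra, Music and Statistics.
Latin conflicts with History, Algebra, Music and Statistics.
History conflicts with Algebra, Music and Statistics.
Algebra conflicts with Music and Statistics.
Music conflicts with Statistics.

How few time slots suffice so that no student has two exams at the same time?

6

Art, Chemistry, Latin, History, Music, Statistics pairwise conflict, so at least 6 time slots are needed.
A valid assignment using 6 time slots: Art=6, Civics=5, Chemistry=4, Latin=5, History=3, Algebra=6, Music=2, Statistics=1. No two conflicting exams share a time slot.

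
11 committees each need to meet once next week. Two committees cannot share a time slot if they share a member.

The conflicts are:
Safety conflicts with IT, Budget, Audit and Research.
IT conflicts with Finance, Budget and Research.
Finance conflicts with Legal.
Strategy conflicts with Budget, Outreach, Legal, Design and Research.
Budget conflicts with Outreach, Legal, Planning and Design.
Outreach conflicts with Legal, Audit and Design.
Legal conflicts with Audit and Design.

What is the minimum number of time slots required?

5

Strategy, Budget, Outreach, Legal, Design pairwise conflict, so at least 5 time slots are needed.
A valid assignment using 5 time slots: Safety=2, IT=3, Finance=1, Strategy=4, Budget=1, Outreach=3, Legal=2, Audit=1, Planning=2, Design=5, Research=1. Each listed conflict is separated.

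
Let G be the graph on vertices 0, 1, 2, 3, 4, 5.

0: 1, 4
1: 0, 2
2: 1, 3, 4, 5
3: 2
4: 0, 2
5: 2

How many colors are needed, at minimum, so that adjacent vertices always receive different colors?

2

2 and 3 are adjacent, so at least 2 colors are needed.
2 colors suffice: color a → {0, 2}; color b → {1, 3, 4, 5}. Each edge has distinct colors on its endpoints.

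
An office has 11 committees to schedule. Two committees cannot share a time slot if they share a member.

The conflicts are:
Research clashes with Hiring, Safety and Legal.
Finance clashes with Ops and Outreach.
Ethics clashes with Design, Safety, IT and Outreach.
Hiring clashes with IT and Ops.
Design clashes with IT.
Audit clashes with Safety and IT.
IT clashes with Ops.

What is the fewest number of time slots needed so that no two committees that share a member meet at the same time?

3

Hiring, IT, Ops pairwise conflict, so at least 3 time slots are needed.
A valid assignment using 3 time slots: Research=1, Finance=3, Ethics=2, Hiring=3, Design=3, Audit=2, Safety=3, Legal=2, IT=1, Ops=2, Outreach=1. Each listed conflict is separated.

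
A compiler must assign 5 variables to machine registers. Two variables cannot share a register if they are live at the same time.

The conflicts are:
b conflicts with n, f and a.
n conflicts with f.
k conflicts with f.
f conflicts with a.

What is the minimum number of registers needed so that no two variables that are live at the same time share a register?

b, f, a pairwise conflict, so at least 3 registers are needed.
Using 3 registers: b=2, n=3, k=2, f=1, a=3. Every pair that conflicts lands in different registers.

3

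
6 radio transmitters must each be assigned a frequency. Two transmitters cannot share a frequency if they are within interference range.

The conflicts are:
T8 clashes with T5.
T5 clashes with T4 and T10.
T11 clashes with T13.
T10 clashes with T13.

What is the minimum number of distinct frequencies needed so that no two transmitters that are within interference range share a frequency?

T11 and T13 conflict, so at least 2 frequencies are needed.
2 frequencies suffice: frequency 1 → {T5, T13}; frequency 2 → {T8, T11, T4, T10}. Every pair that conflicts lands in different frequencies.

2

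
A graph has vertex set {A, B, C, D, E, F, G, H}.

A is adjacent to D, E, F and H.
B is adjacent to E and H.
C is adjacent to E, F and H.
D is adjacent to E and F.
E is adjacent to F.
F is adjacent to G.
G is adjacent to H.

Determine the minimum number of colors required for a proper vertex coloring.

4

A, D, E, F are mutually adjacent (a clique of size 4), so at least 4 colors are needed.
A valid assignment using 4 colors: A=3, B=2, C=3, D=4, E=1, F=2, G=3, H=1. Every edge joins two different colors.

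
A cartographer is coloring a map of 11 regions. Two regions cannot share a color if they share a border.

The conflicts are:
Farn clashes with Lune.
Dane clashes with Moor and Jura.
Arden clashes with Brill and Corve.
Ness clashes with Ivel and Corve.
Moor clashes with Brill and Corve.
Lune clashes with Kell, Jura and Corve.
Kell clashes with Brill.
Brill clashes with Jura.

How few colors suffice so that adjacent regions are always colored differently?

The cycle Lune-Corve-Arden-Brill-Jura-Lune has odd length 5, so it cannot be 2-colored; at least 3 colors are needed.
3 colors suffice: Farn=1, Dane=1, Arden=2, Ness=2, Moor=2, Ivel=1, Lune=2, Kell=3, Brill=1, Jura=3, Corve=1. Each listed conflict is separated.

3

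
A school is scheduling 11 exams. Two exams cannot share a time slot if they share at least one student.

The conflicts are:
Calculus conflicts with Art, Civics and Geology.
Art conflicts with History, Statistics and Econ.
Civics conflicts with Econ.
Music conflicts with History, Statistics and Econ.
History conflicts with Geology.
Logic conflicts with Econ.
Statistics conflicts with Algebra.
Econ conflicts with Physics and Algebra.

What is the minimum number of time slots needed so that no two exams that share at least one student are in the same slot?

2

Music and Econ conflict, so at least 2 time slots are needed.
2 time slots suffice: time slot 1 → {Calculus, History, Statistics, Econ}; time slot 2 → {Art, Civics, Music, Logic, Geology, Physics, Algebra}. Each listed conflict is separated.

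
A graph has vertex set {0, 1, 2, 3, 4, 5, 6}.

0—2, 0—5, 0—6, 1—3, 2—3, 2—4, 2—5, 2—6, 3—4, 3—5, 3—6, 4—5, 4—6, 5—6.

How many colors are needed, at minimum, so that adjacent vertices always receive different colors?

2, 3, 4, 5, 6 are pairwise adjacent (a clique of size 5), so at least 5 colors are needed.
A valid assignment using 5 colors: 0=b, 1=a, 2=c, 3=b, 4=e, 5=a, 6=d. No two adjacent vertices share a color.

5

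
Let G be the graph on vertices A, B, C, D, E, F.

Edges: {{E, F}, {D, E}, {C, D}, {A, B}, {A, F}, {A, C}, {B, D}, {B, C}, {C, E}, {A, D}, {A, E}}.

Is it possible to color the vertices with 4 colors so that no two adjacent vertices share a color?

The chromatic number is 4. A, C, D, E are mutually adjacent (a clique of size 4), so at least 4 colors are needed.
4 colors suffice: color red → {A}; color blue → {D, F}; color green → {B, E}; color yellow → {C}.
That is already a proper 4-coloring.

Yes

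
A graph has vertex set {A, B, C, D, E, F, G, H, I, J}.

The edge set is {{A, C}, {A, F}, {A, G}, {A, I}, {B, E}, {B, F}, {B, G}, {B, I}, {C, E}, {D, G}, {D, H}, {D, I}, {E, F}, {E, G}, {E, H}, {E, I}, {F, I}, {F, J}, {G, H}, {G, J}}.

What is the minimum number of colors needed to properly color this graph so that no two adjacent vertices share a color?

B, E, F, I form a clique, so at least 4 colors are needed.
4 colors suffice: color 1 → {C, G, I}; color 2 → {A, D, E, J}; color 3 → {F, H}; color 4 → {B}. Each edge has distinct colors on its endpoints.

4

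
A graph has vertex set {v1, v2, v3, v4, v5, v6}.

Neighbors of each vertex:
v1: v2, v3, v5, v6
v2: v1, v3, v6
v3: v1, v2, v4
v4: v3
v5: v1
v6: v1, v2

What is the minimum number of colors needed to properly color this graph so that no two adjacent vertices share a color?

3

v1, v2, v3 are mutually adjacent, so at least 3 colors are needed.
3 colors suffice: color 1 → {v1, v4}; color 2 → {v2, v5}; color 3 → {v3, v6}. Every edge joins two different colors.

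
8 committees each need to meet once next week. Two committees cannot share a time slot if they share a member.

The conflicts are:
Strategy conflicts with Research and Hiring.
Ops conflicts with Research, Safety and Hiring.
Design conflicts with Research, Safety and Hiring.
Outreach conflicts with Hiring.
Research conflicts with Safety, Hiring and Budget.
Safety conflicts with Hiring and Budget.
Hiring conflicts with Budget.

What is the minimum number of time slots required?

4

Ops, Research, Safety, Hiring are mutually in conflict, so at least 4 time slots are needed.
4 time slots suffice: Strategy=3, Ops=4, Design=4, Outreach=2, Research=2, Safety=3, Hiring=1, Budget=4. Each listed conflict is separated.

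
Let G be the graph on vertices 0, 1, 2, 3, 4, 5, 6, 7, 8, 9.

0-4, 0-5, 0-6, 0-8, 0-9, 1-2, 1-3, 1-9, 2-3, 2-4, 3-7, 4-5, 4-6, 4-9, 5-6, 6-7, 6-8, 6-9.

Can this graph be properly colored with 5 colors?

Yes

The chromatic number is 4. 0, 4, 6, 9 are pairwise adjacent (a clique of size 4), so at least 4 colors are needed.
4 colors suffice: 0=blue, 1=green, 2=blue, 3=red, 4=green, 5=yellow, 6=red, 7=blue, 8=green, 9=yellow.
Since 5 ≥ 4, a proper 5-coloring certainly exists.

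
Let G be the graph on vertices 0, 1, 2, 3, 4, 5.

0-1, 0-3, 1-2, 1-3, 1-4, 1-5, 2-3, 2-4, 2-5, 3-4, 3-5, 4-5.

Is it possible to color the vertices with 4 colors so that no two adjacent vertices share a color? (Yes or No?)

1, 2, 3, 4, 5 form a clique, so at least 5 colors are needed.
So 4 colors are not enough.

No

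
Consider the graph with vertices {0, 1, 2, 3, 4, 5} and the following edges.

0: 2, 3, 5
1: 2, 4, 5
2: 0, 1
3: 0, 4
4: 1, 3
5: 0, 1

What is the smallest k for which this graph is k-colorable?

The cycle 4-1-5-0-3-4 has odd length 5, so it cannot be 2-colored; at least 3 colors are needed.
One proper 3-coloring: 0=a, 1=a, 2=b, 3=c, 4=b, 5=b. Every edge joins two different colors.

3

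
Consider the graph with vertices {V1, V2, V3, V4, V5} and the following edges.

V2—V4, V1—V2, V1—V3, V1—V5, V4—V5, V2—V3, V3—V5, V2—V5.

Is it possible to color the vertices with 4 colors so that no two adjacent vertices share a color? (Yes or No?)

Yes

The chromatic number is 4. V1, V2, V3, V5 form a clique, so at least 4 colors are needed.
4 colors suffice: color 1 → {V5}; color 2 → {V2}; color 3 → {V1, V4}; color 4 → {V3}.
That is already a proper 4-coloring.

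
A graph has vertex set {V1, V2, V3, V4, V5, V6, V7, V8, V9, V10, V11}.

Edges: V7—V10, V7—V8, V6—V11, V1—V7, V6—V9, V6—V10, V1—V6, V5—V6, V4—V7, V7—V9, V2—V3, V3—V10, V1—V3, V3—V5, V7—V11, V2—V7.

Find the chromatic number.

V6 and V10 are adjacent, so at least 2 colors are needed.
2 colors suffice: color 1 → {V3, V6, V7}; color 2 → {V1, V2, V4, V5, V8, V9, V10, V11}. No two adjacent vertices share a color.

2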